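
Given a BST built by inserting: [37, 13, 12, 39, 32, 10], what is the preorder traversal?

Tree insertion order: [37, 13, 12, 39, 32, 10]
Tree (level-order array): [37, 13, 39, 12, 32, None, None, 10]
Preorder traversal: [37, 13, 12, 10, 32, 39]


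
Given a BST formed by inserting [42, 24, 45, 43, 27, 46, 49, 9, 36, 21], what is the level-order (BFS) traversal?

Tree insertion order: [42, 24, 45, 43, 27, 46, 49, 9, 36, 21]
Tree (level-order array): [42, 24, 45, 9, 27, 43, 46, None, 21, None, 36, None, None, None, 49]
BFS from the root, enqueuing left then right child of each popped node:
  queue [42] -> pop 42, enqueue [24, 45], visited so far: [42]
  queue [24, 45] -> pop 24, enqueue [9, 27], visited so far: [42, 24]
  queue [45, 9, 27] -> pop 45, enqueue [43, 46], visited so far: [42, 24, 45]
  queue [9, 27, 43, 46] -> pop 9, enqueue [21], visited so far: [42, 24, 45, 9]
  queue [27, 43, 46, 21] -> pop 27, enqueue [36], visited so far: [42, 24, 45, 9, 27]
  queue [43, 46, 21, 36] -> pop 43, enqueue [none], visited so far: [42, 24, 45, 9, 27, 43]
  queue [46, 21, 36] -> pop 46, enqueue [49], visited so far: [42, 24, 45, 9, 27, 43, 46]
  queue [21, 36, 49] -> pop 21, enqueue [none], visited so far: [42, 24, 45, 9, 27, 43, 46, 21]
  queue [36, 49] -> pop 36, enqueue [none], visited so far: [42, 24, 45, 9, 27, 43, 46, 21, 36]
  queue [49] -> pop 49, enqueue [none], visited so far: [42, 24, 45, 9, 27, 43, 46, 21, 36, 49]
Result: [42, 24, 45, 9, 27, 43, 46, 21, 36, 49]


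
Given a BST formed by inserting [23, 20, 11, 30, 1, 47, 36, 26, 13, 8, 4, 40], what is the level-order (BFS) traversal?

Tree insertion order: [23, 20, 11, 30, 1, 47, 36, 26, 13, 8, 4, 40]
Tree (level-order array): [23, 20, 30, 11, None, 26, 47, 1, 13, None, None, 36, None, None, 8, None, None, None, 40, 4]
BFS from the root, enqueuing left then right child of each popped node:
  queue [23] -> pop 23, enqueue [20, 30], visited so far: [23]
  queue [20, 30] -> pop 20, enqueue [11], visited so far: [23, 20]
  queue [30, 11] -> pop 30, enqueue [26, 47], visited so far: [23, 20, 30]
  queue [11, 26, 47] -> pop 11, enqueue [1, 13], visited so far: [23, 20, 30, 11]
  queue [26, 47, 1, 13] -> pop 26, enqueue [none], visited so far: [23, 20, 30, 11, 26]
  queue [47, 1, 13] -> pop 47, enqueue [36], visited so far: [23, 20, 30, 11, 26, 47]
  queue [1, 13, 36] -> pop 1, enqueue [8], visited so far: [23, 20, 30, 11, 26, 47, 1]
  queue [13, 36, 8] -> pop 13, enqueue [none], visited so far: [23, 20, 30, 11, 26, 47, 1, 13]
  queue [36, 8] -> pop 36, enqueue [40], visited so far: [23, 20, 30, 11, 26, 47, 1, 13, 36]
  queue [8, 40] -> pop 8, enqueue [4], visited so far: [23, 20, 30, 11, 26, 47, 1, 13, 36, 8]
  queue [40, 4] -> pop 40, enqueue [none], visited so far: [23, 20, 30, 11, 26, 47, 1, 13, 36, 8, 40]
  queue [4] -> pop 4, enqueue [none], visited so far: [23, 20, 30, 11, 26, 47, 1, 13, 36, 8, 40, 4]
Result: [23, 20, 30, 11, 26, 47, 1, 13, 36, 8, 40, 4]


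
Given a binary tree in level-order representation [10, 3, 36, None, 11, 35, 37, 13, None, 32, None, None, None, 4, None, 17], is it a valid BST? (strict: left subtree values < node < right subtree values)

Level-order array: [10, 3, 36, None, 11, 35, 37, 13, None, 32, None, None, None, 4, None, 17]
Validate using subtree bounds (lo, hi): at each node, require lo < value < hi,
then recurse left with hi=value and right with lo=value.
Preorder trace (stopping at first violation):
  at node 10 with bounds (-inf, +inf): OK
  at node 3 with bounds (-inf, 10): OK
  at node 11 with bounds (3, 10): VIOLATION
Node 11 violates its bound: not (3 < 11 < 10).
Result: Not a valid BST


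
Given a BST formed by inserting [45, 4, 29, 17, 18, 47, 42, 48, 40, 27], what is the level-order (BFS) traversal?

Tree insertion order: [45, 4, 29, 17, 18, 47, 42, 48, 40, 27]
Tree (level-order array): [45, 4, 47, None, 29, None, 48, 17, 42, None, None, None, 18, 40, None, None, 27]
BFS from the root, enqueuing left then right child of each popped node:
  queue [45] -> pop 45, enqueue [4, 47], visited so far: [45]
  queue [4, 47] -> pop 4, enqueue [29], visited so far: [45, 4]
  queue [47, 29] -> pop 47, enqueue [48], visited so far: [45, 4, 47]
  queue [29, 48] -> pop 29, enqueue [17, 42], visited so far: [45, 4, 47, 29]
  queue [48, 17, 42] -> pop 48, enqueue [none], visited so far: [45, 4, 47, 29, 48]
  queue [17, 42] -> pop 17, enqueue [18], visited so far: [45, 4, 47, 29, 48, 17]
  queue [42, 18] -> pop 42, enqueue [40], visited so far: [45, 4, 47, 29, 48, 17, 42]
  queue [18, 40] -> pop 18, enqueue [27], visited so far: [45, 4, 47, 29, 48, 17, 42, 18]
  queue [40, 27] -> pop 40, enqueue [none], visited so far: [45, 4, 47, 29, 48, 17, 42, 18, 40]
  queue [27] -> pop 27, enqueue [none], visited so far: [45, 4, 47, 29, 48, 17, 42, 18, 40, 27]
Result: [45, 4, 47, 29, 48, 17, 42, 18, 40, 27]


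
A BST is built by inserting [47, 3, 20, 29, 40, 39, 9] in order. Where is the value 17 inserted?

Starting tree (level order): [47, 3, None, None, 20, 9, 29, None, None, None, 40, 39]
Insertion path: 47 -> 3 -> 20 -> 9
Result: insert 17 as right child of 9
Final tree (level order): [47, 3, None, None, 20, 9, 29, None, 17, None, 40, None, None, 39]


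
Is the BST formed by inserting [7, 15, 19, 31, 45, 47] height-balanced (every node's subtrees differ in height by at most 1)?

Tree (level-order array): [7, None, 15, None, 19, None, 31, None, 45, None, 47]
Definition: a tree is height-balanced if, at every node, |h(left) - h(right)| <= 1 (empty subtree has height -1).
Bottom-up per-node check:
  node 47: h_left=-1, h_right=-1, diff=0 [OK], height=0
  node 45: h_left=-1, h_right=0, diff=1 [OK], height=1
  node 31: h_left=-1, h_right=1, diff=2 [FAIL (|-1-1|=2 > 1)], height=2
  node 19: h_left=-1, h_right=2, diff=3 [FAIL (|-1-2|=3 > 1)], height=3
  node 15: h_left=-1, h_right=3, diff=4 [FAIL (|-1-3|=4 > 1)], height=4
  node 7: h_left=-1, h_right=4, diff=5 [FAIL (|-1-4|=5 > 1)], height=5
Node 31 violates the condition: |-1 - 1| = 2 > 1.
Result: Not balanced


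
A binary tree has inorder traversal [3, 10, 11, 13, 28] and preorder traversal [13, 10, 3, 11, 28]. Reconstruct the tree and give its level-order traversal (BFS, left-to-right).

Inorder:  [3, 10, 11, 13, 28]
Preorder: [13, 10, 3, 11, 28]
Algorithm: preorder visits root first, so consume preorder in order;
for each root, split the current inorder slice at that value into
left-subtree inorder and right-subtree inorder, then recurse.
Recursive splits:
  root=13; inorder splits into left=[3, 10, 11], right=[28]
  root=10; inorder splits into left=[3], right=[11]
  root=3; inorder splits into left=[], right=[]
  root=11; inorder splits into left=[], right=[]
  root=28; inorder splits into left=[], right=[]
Reconstructed level-order: [13, 10, 28, 3, 11]


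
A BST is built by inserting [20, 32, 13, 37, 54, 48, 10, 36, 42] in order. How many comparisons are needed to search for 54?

Search path for 54: 20 -> 32 -> 37 -> 54
Found: True
Comparisons: 4


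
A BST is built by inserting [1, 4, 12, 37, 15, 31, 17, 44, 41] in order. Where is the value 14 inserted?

Starting tree (level order): [1, None, 4, None, 12, None, 37, 15, 44, None, 31, 41, None, 17]
Insertion path: 1 -> 4 -> 12 -> 37 -> 15
Result: insert 14 as left child of 15
Final tree (level order): [1, None, 4, None, 12, None, 37, 15, 44, 14, 31, 41, None, None, None, 17]


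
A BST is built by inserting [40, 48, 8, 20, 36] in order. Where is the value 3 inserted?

Starting tree (level order): [40, 8, 48, None, 20, None, None, None, 36]
Insertion path: 40 -> 8
Result: insert 3 as left child of 8
Final tree (level order): [40, 8, 48, 3, 20, None, None, None, None, None, 36]


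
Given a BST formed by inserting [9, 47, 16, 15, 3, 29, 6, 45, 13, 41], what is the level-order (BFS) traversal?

Tree insertion order: [9, 47, 16, 15, 3, 29, 6, 45, 13, 41]
Tree (level-order array): [9, 3, 47, None, 6, 16, None, None, None, 15, 29, 13, None, None, 45, None, None, 41]
BFS from the root, enqueuing left then right child of each popped node:
  queue [9] -> pop 9, enqueue [3, 47], visited so far: [9]
  queue [3, 47] -> pop 3, enqueue [6], visited so far: [9, 3]
  queue [47, 6] -> pop 47, enqueue [16], visited so far: [9, 3, 47]
  queue [6, 16] -> pop 6, enqueue [none], visited so far: [9, 3, 47, 6]
  queue [16] -> pop 16, enqueue [15, 29], visited so far: [9, 3, 47, 6, 16]
  queue [15, 29] -> pop 15, enqueue [13], visited so far: [9, 3, 47, 6, 16, 15]
  queue [29, 13] -> pop 29, enqueue [45], visited so far: [9, 3, 47, 6, 16, 15, 29]
  queue [13, 45] -> pop 13, enqueue [none], visited so far: [9, 3, 47, 6, 16, 15, 29, 13]
  queue [45] -> pop 45, enqueue [41], visited so far: [9, 3, 47, 6, 16, 15, 29, 13, 45]
  queue [41] -> pop 41, enqueue [none], visited so far: [9, 3, 47, 6, 16, 15, 29, 13, 45, 41]
Result: [9, 3, 47, 6, 16, 15, 29, 13, 45, 41]


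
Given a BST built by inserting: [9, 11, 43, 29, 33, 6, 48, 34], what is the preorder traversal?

Tree insertion order: [9, 11, 43, 29, 33, 6, 48, 34]
Tree (level-order array): [9, 6, 11, None, None, None, 43, 29, 48, None, 33, None, None, None, 34]
Preorder traversal: [9, 6, 11, 43, 29, 33, 34, 48]


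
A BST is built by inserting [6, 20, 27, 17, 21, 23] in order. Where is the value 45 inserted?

Starting tree (level order): [6, None, 20, 17, 27, None, None, 21, None, None, 23]
Insertion path: 6 -> 20 -> 27
Result: insert 45 as right child of 27
Final tree (level order): [6, None, 20, 17, 27, None, None, 21, 45, None, 23]


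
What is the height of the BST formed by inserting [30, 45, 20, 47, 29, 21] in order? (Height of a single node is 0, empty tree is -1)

Insertion order: [30, 45, 20, 47, 29, 21]
Tree (level-order array): [30, 20, 45, None, 29, None, 47, 21]
Compute height bottom-up (empty subtree = -1):
  height(21) = 1 + max(-1, -1) = 0
  height(29) = 1 + max(0, -1) = 1
  height(20) = 1 + max(-1, 1) = 2
  height(47) = 1 + max(-1, -1) = 0
  height(45) = 1 + max(-1, 0) = 1
  height(30) = 1 + max(2, 1) = 3
Height = 3


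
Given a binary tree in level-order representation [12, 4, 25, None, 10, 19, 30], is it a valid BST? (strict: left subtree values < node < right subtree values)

Level-order array: [12, 4, 25, None, 10, 19, 30]
Validate using subtree bounds (lo, hi): at each node, require lo < value < hi,
then recurse left with hi=value and right with lo=value.
Preorder trace (stopping at first violation):
  at node 12 with bounds (-inf, +inf): OK
  at node 4 with bounds (-inf, 12): OK
  at node 10 with bounds (4, 12): OK
  at node 25 with bounds (12, +inf): OK
  at node 19 with bounds (12, 25): OK
  at node 30 with bounds (25, +inf): OK
No violation found at any node.
Result: Valid BST


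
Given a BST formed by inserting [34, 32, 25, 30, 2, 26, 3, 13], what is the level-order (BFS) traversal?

Tree insertion order: [34, 32, 25, 30, 2, 26, 3, 13]
Tree (level-order array): [34, 32, None, 25, None, 2, 30, None, 3, 26, None, None, 13]
BFS from the root, enqueuing left then right child of each popped node:
  queue [34] -> pop 34, enqueue [32], visited so far: [34]
  queue [32] -> pop 32, enqueue [25], visited so far: [34, 32]
  queue [25] -> pop 25, enqueue [2, 30], visited so far: [34, 32, 25]
  queue [2, 30] -> pop 2, enqueue [3], visited so far: [34, 32, 25, 2]
  queue [30, 3] -> pop 30, enqueue [26], visited so far: [34, 32, 25, 2, 30]
  queue [3, 26] -> pop 3, enqueue [13], visited so far: [34, 32, 25, 2, 30, 3]
  queue [26, 13] -> pop 26, enqueue [none], visited so far: [34, 32, 25, 2, 30, 3, 26]
  queue [13] -> pop 13, enqueue [none], visited so far: [34, 32, 25, 2, 30, 3, 26, 13]
Result: [34, 32, 25, 2, 30, 3, 26, 13]


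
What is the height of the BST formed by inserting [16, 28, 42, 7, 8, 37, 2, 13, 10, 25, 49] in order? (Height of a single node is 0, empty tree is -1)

Insertion order: [16, 28, 42, 7, 8, 37, 2, 13, 10, 25, 49]
Tree (level-order array): [16, 7, 28, 2, 8, 25, 42, None, None, None, 13, None, None, 37, 49, 10]
Compute height bottom-up (empty subtree = -1):
  height(2) = 1 + max(-1, -1) = 0
  height(10) = 1 + max(-1, -1) = 0
  height(13) = 1 + max(0, -1) = 1
  height(8) = 1 + max(-1, 1) = 2
  height(7) = 1 + max(0, 2) = 3
  height(25) = 1 + max(-1, -1) = 0
  height(37) = 1 + max(-1, -1) = 0
  height(49) = 1 + max(-1, -1) = 0
  height(42) = 1 + max(0, 0) = 1
  height(28) = 1 + max(0, 1) = 2
  height(16) = 1 + max(3, 2) = 4
Height = 4


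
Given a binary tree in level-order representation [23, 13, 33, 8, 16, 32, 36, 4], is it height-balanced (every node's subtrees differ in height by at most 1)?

Tree (level-order array): [23, 13, 33, 8, 16, 32, 36, 4]
Definition: a tree is height-balanced if, at every node, |h(left) - h(right)| <= 1 (empty subtree has height -1).
Bottom-up per-node check:
  node 4: h_left=-1, h_right=-1, diff=0 [OK], height=0
  node 8: h_left=0, h_right=-1, diff=1 [OK], height=1
  node 16: h_left=-1, h_right=-1, diff=0 [OK], height=0
  node 13: h_left=1, h_right=0, diff=1 [OK], height=2
  node 32: h_left=-1, h_right=-1, diff=0 [OK], height=0
  node 36: h_left=-1, h_right=-1, diff=0 [OK], height=0
  node 33: h_left=0, h_right=0, diff=0 [OK], height=1
  node 23: h_left=2, h_right=1, diff=1 [OK], height=3
All nodes satisfy the balance condition.
Result: Balanced


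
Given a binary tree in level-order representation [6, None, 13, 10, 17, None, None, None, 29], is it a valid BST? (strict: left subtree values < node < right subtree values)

Level-order array: [6, None, 13, 10, 17, None, None, None, 29]
Validate using subtree bounds (lo, hi): at each node, require lo < value < hi,
then recurse left with hi=value and right with lo=value.
Preorder trace (stopping at first violation):
  at node 6 with bounds (-inf, +inf): OK
  at node 13 with bounds (6, +inf): OK
  at node 10 with bounds (6, 13): OK
  at node 17 with bounds (13, +inf): OK
  at node 29 with bounds (17, +inf): OK
No violation found at any node.
Result: Valid BST


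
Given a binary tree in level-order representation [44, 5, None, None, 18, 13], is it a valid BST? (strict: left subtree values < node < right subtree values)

Level-order array: [44, 5, None, None, 18, 13]
Validate using subtree bounds (lo, hi): at each node, require lo < value < hi,
then recurse left with hi=value and right with lo=value.
Preorder trace (stopping at first violation):
  at node 44 with bounds (-inf, +inf): OK
  at node 5 with bounds (-inf, 44): OK
  at node 18 with bounds (5, 44): OK
  at node 13 with bounds (5, 18): OK
No violation found at any node.
Result: Valid BST


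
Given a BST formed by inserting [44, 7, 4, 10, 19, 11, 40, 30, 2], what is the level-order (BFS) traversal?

Tree insertion order: [44, 7, 4, 10, 19, 11, 40, 30, 2]
Tree (level-order array): [44, 7, None, 4, 10, 2, None, None, 19, None, None, 11, 40, None, None, 30]
BFS from the root, enqueuing left then right child of each popped node:
  queue [44] -> pop 44, enqueue [7], visited so far: [44]
  queue [7] -> pop 7, enqueue [4, 10], visited so far: [44, 7]
  queue [4, 10] -> pop 4, enqueue [2], visited so far: [44, 7, 4]
  queue [10, 2] -> pop 10, enqueue [19], visited so far: [44, 7, 4, 10]
  queue [2, 19] -> pop 2, enqueue [none], visited so far: [44, 7, 4, 10, 2]
  queue [19] -> pop 19, enqueue [11, 40], visited so far: [44, 7, 4, 10, 2, 19]
  queue [11, 40] -> pop 11, enqueue [none], visited so far: [44, 7, 4, 10, 2, 19, 11]
  queue [40] -> pop 40, enqueue [30], visited so far: [44, 7, 4, 10, 2, 19, 11, 40]
  queue [30] -> pop 30, enqueue [none], visited so far: [44, 7, 4, 10, 2, 19, 11, 40, 30]
Result: [44, 7, 4, 10, 2, 19, 11, 40, 30]


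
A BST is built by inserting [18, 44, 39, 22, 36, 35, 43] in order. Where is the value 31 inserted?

Starting tree (level order): [18, None, 44, 39, None, 22, 43, None, 36, None, None, 35]
Insertion path: 18 -> 44 -> 39 -> 22 -> 36 -> 35
Result: insert 31 as left child of 35
Final tree (level order): [18, None, 44, 39, None, 22, 43, None, 36, None, None, 35, None, 31]


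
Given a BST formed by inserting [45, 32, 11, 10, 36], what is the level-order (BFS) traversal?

Tree insertion order: [45, 32, 11, 10, 36]
Tree (level-order array): [45, 32, None, 11, 36, 10]
BFS from the root, enqueuing left then right child of each popped node:
  queue [45] -> pop 45, enqueue [32], visited so far: [45]
  queue [32] -> pop 32, enqueue [11, 36], visited so far: [45, 32]
  queue [11, 36] -> pop 11, enqueue [10], visited so far: [45, 32, 11]
  queue [36, 10] -> pop 36, enqueue [none], visited so far: [45, 32, 11, 36]
  queue [10] -> pop 10, enqueue [none], visited so far: [45, 32, 11, 36, 10]
Result: [45, 32, 11, 36, 10]


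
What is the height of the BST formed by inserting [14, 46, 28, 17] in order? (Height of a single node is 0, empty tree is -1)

Insertion order: [14, 46, 28, 17]
Tree (level-order array): [14, None, 46, 28, None, 17]
Compute height bottom-up (empty subtree = -1):
  height(17) = 1 + max(-1, -1) = 0
  height(28) = 1 + max(0, -1) = 1
  height(46) = 1 + max(1, -1) = 2
  height(14) = 1 + max(-1, 2) = 3
Height = 3


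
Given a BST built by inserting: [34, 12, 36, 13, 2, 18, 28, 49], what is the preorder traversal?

Tree insertion order: [34, 12, 36, 13, 2, 18, 28, 49]
Tree (level-order array): [34, 12, 36, 2, 13, None, 49, None, None, None, 18, None, None, None, 28]
Preorder traversal: [34, 12, 2, 13, 18, 28, 36, 49]


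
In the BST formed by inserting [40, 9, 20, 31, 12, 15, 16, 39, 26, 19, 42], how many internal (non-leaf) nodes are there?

Tree built from: [40, 9, 20, 31, 12, 15, 16, 39, 26, 19, 42]
Tree (level-order array): [40, 9, 42, None, 20, None, None, 12, 31, None, 15, 26, 39, None, 16, None, None, None, None, None, 19]
Rule: An internal node has at least one child.
Per-node child counts:
  node 40: 2 child(ren)
  node 9: 1 child(ren)
  node 20: 2 child(ren)
  node 12: 1 child(ren)
  node 15: 1 child(ren)
  node 16: 1 child(ren)
  node 19: 0 child(ren)
  node 31: 2 child(ren)
  node 26: 0 child(ren)
  node 39: 0 child(ren)
  node 42: 0 child(ren)
Matching nodes: [40, 9, 20, 12, 15, 16, 31]
Count of internal (non-leaf) nodes: 7


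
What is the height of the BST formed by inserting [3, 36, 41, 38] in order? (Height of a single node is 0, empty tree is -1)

Insertion order: [3, 36, 41, 38]
Tree (level-order array): [3, None, 36, None, 41, 38]
Compute height bottom-up (empty subtree = -1):
  height(38) = 1 + max(-1, -1) = 0
  height(41) = 1 + max(0, -1) = 1
  height(36) = 1 + max(-1, 1) = 2
  height(3) = 1 + max(-1, 2) = 3
Height = 3


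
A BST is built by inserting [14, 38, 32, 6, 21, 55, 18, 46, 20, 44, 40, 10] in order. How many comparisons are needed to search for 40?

Search path for 40: 14 -> 38 -> 55 -> 46 -> 44 -> 40
Found: True
Comparisons: 6


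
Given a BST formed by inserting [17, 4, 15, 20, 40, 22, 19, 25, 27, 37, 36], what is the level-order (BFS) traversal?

Tree insertion order: [17, 4, 15, 20, 40, 22, 19, 25, 27, 37, 36]
Tree (level-order array): [17, 4, 20, None, 15, 19, 40, None, None, None, None, 22, None, None, 25, None, 27, None, 37, 36]
BFS from the root, enqueuing left then right child of each popped node:
  queue [17] -> pop 17, enqueue [4, 20], visited so far: [17]
  queue [4, 20] -> pop 4, enqueue [15], visited so far: [17, 4]
  queue [20, 15] -> pop 20, enqueue [19, 40], visited so far: [17, 4, 20]
  queue [15, 19, 40] -> pop 15, enqueue [none], visited so far: [17, 4, 20, 15]
  queue [19, 40] -> pop 19, enqueue [none], visited so far: [17, 4, 20, 15, 19]
  queue [40] -> pop 40, enqueue [22], visited so far: [17, 4, 20, 15, 19, 40]
  queue [22] -> pop 22, enqueue [25], visited so far: [17, 4, 20, 15, 19, 40, 22]
  queue [25] -> pop 25, enqueue [27], visited so far: [17, 4, 20, 15, 19, 40, 22, 25]
  queue [27] -> pop 27, enqueue [37], visited so far: [17, 4, 20, 15, 19, 40, 22, 25, 27]
  queue [37] -> pop 37, enqueue [36], visited so far: [17, 4, 20, 15, 19, 40, 22, 25, 27, 37]
  queue [36] -> pop 36, enqueue [none], visited so far: [17, 4, 20, 15, 19, 40, 22, 25, 27, 37, 36]
Result: [17, 4, 20, 15, 19, 40, 22, 25, 27, 37, 36]


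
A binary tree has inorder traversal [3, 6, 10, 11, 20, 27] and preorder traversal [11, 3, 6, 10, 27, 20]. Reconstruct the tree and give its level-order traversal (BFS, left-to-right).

Inorder:  [3, 6, 10, 11, 20, 27]
Preorder: [11, 3, 6, 10, 27, 20]
Algorithm: preorder visits root first, so consume preorder in order;
for each root, split the current inorder slice at that value into
left-subtree inorder and right-subtree inorder, then recurse.
Recursive splits:
  root=11; inorder splits into left=[3, 6, 10], right=[20, 27]
  root=3; inorder splits into left=[], right=[6, 10]
  root=6; inorder splits into left=[], right=[10]
  root=10; inorder splits into left=[], right=[]
  root=27; inorder splits into left=[20], right=[]
  root=20; inorder splits into left=[], right=[]
Reconstructed level-order: [11, 3, 27, 6, 20, 10]


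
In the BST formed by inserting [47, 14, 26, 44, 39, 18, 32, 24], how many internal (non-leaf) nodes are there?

Tree built from: [47, 14, 26, 44, 39, 18, 32, 24]
Tree (level-order array): [47, 14, None, None, 26, 18, 44, None, 24, 39, None, None, None, 32]
Rule: An internal node has at least one child.
Per-node child counts:
  node 47: 1 child(ren)
  node 14: 1 child(ren)
  node 26: 2 child(ren)
  node 18: 1 child(ren)
  node 24: 0 child(ren)
  node 44: 1 child(ren)
  node 39: 1 child(ren)
  node 32: 0 child(ren)
Matching nodes: [47, 14, 26, 18, 44, 39]
Count of internal (non-leaf) nodes: 6


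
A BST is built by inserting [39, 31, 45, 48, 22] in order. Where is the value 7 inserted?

Starting tree (level order): [39, 31, 45, 22, None, None, 48]
Insertion path: 39 -> 31 -> 22
Result: insert 7 as left child of 22
Final tree (level order): [39, 31, 45, 22, None, None, 48, 7]


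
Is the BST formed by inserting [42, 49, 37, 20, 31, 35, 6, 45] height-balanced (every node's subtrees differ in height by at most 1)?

Tree (level-order array): [42, 37, 49, 20, None, 45, None, 6, 31, None, None, None, None, None, 35]
Definition: a tree is height-balanced if, at every node, |h(left) - h(right)| <= 1 (empty subtree has height -1).
Bottom-up per-node check:
  node 6: h_left=-1, h_right=-1, diff=0 [OK], height=0
  node 35: h_left=-1, h_right=-1, diff=0 [OK], height=0
  node 31: h_left=-1, h_right=0, diff=1 [OK], height=1
  node 20: h_left=0, h_right=1, diff=1 [OK], height=2
  node 37: h_left=2, h_right=-1, diff=3 [FAIL (|2--1|=3 > 1)], height=3
  node 45: h_left=-1, h_right=-1, diff=0 [OK], height=0
  node 49: h_left=0, h_right=-1, diff=1 [OK], height=1
  node 42: h_left=3, h_right=1, diff=2 [FAIL (|3-1|=2 > 1)], height=4
Node 37 violates the condition: |2 - -1| = 3 > 1.
Result: Not balanced


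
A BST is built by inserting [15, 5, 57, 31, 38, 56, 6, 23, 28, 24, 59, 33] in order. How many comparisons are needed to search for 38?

Search path for 38: 15 -> 57 -> 31 -> 38
Found: True
Comparisons: 4


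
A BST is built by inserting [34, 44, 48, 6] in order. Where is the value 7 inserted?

Starting tree (level order): [34, 6, 44, None, None, None, 48]
Insertion path: 34 -> 6
Result: insert 7 as right child of 6
Final tree (level order): [34, 6, 44, None, 7, None, 48]


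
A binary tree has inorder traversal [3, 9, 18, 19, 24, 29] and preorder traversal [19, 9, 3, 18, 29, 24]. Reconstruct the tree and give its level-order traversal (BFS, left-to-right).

Inorder:  [3, 9, 18, 19, 24, 29]
Preorder: [19, 9, 3, 18, 29, 24]
Algorithm: preorder visits root first, so consume preorder in order;
for each root, split the current inorder slice at that value into
left-subtree inorder and right-subtree inorder, then recurse.
Recursive splits:
  root=19; inorder splits into left=[3, 9, 18], right=[24, 29]
  root=9; inorder splits into left=[3], right=[18]
  root=3; inorder splits into left=[], right=[]
  root=18; inorder splits into left=[], right=[]
  root=29; inorder splits into left=[24], right=[]
  root=24; inorder splits into left=[], right=[]
Reconstructed level-order: [19, 9, 29, 3, 18, 24]


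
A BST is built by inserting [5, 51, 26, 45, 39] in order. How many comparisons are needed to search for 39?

Search path for 39: 5 -> 51 -> 26 -> 45 -> 39
Found: True
Comparisons: 5


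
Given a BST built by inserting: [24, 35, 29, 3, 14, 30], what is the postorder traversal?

Tree insertion order: [24, 35, 29, 3, 14, 30]
Tree (level-order array): [24, 3, 35, None, 14, 29, None, None, None, None, 30]
Postorder traversal: [14, 3, 30, 29, 35, 24]


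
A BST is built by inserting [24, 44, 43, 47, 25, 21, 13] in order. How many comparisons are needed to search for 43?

Search path for 43: 24 -> 44 -> 43
Found: True
Comparisons: 3


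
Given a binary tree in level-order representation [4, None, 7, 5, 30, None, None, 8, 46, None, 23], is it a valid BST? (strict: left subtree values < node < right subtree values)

Level-order array: [4, None, 7, 5, 30, None, None, 8, 46, None, 23]
Validate using subtree bounds (lo, hi): at each node, require lo < value < hi,
then recurse left with hi=value and right with lo=value.
Preorder trace (stopping at first violation):
  at node 4 with bounds (-inf, +inf): OK
  at node 7 with bounds (4, +inf): OK
  at node 5 with bounds (4, 7): OK
  at node 30 with bounds (7, +inf): OK
  at node 8 with bounds (7, 30): OK
  at node 23 with bounds (8, 30): OK
  at node 46 with bounds (30, +inf): OK
No violation found at any node.
Result: Valid BST


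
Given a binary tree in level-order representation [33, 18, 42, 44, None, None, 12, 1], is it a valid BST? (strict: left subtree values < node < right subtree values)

Level-order array: [33, 18, 42, 44, None, None, 12, 1]
Validate using subtree bounds (lo, hi): at each node, require lo < value < hi,
then recurse left with hi=value and right with lo=value.
Preorder trace (stopping at first violation):
  at node 33 with bounds (-inf, +inf): OK
  at node 18 with bounds (-inf, 33): OK
  at node 44 with bounds (-inf, 18): VIOLATION
Node 44 violates its bound: not (-inf < 44 < 18).
Result: Not a valid BST


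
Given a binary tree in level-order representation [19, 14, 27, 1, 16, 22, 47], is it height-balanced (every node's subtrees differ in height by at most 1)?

Tree (level-order array): [19, 14, 27, 1, 16, 22, 47]
Definition: a tree is height-balanced if, at every node, |h(left) - h(right)| <= 1 (empty subtree has height -1).
Bottom-up per-node check:
  node 1: h_left=-1, h_right=-1, diff=0 [OK], height=0
  node 16: h_left=-1, h_right=-1, diff=0 [OK], height=0
  node 14: h_left=0, h_right=0, diff=0 [OK], height=1
  node 22: h_left=-1, h_right=-1, diff=0 [OK], height=0
  node 47: h_left=-1, h_right=-1, diff=0 [OK], height=0
  node 27: h_left=0, h_right=0, diff=0 [OK], height=1
  node 19: h_left=1, h_right=1, diff=0 [OK], height=2
All nodes satisfy the balance condition.
Result: Balanced


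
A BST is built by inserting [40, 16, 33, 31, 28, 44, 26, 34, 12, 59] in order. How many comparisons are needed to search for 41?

Search path for 41: 40 -> 44
Found: False
Comparisons: 2


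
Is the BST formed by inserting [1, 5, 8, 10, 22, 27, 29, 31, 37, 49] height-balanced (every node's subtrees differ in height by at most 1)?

Tree (level-order array): [1, None, 5, None, 8, None, 10, None, 22, None, 27, None, 29, None, 31, None, 37, None, 49]
Definition: a tree is height-balanced if, at every node, |h(left) - h(right)| <= 1 (empty subtree has height -1).
Bottom-up per-node check:
  node 49: h_left=-1, h_right=-1, diff=0 [OK], height=0
  node 37: h_left=-1, h_right=0, diff=1 [OK], height=1
  node 31: h_left=-1, h_right=1, diff=2 [FAIL (|-1-1|=2 > 1)], height=2
  node 29: h_left=-1, h_right=2, diff=3 [FAIL (|-1-2|=3 > 1)], height=3
  node 27: h_left=-1, h_right=3, diff=4 [FAIL (|-1-3|=4 > 1)], height=4
  node 22: h_left=-1, h_right=4, diff=5 [FAIL (|-1-4|=5 > 1)], height=5
  node 10: h_left=-1, h_right=5, diff=6 [FAIL (|-1-5|=6 > 1)], height=6
  node 8: h_left=-1, h_right=6, diff=7 [FAIL (|-1-6|=7 > 1)], height=7
  node 5: h_left=-1, h_right=7, diff=8 [FAIL (|-1-7|=8 > 1)], height=8
  node 1: h_left=-1, h_right=8, diff=9 [FAIL (|-1-8|=9 > 1)], height=9
Node 31 violates the condition: |-1 - 1| = 2 > 1.
Result: Not balanced


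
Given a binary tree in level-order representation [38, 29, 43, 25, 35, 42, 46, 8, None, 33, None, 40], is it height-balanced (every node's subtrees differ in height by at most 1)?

Tree (level-order array): [38, 29, 43, 25, 35, 42, 46, 8, None, 33, None, 40]
Definition: a tree is height-balanced if, at every node, |h(left) - h(right)| <= 1 (empty subtree has height -1).
Bottom-up per-node check:
  node 8: h_left=-1, h_right=-1, diff=0 [OK], height=0
  node 25: h_left=0, h_right=-1, diff=1 [OK], height=1
  node 33: h_left=-1, h_right=-1, diff=0 [OK], height=0
  node 35: h_left=0, h_right=-1, diff=1 [OK], height=1
  node 29: h_left=1, h_right=1, diff=0 [OK], height=2
  node 40: h_left=-1, h_right=-1, diff=0 [OK], height=0
  node 42: h_left=0, h_right=-1, diff=1 [OK], height=1
  node 46: h_left=-1, h_right=-1, diff=0 [OK], height=0
  node 43: h_left=1, h_right=0, diff=1 [OK], height=2
  node 38: h_left=2, h_right=2, diff=0 [OK], height=3
All nodes satisfy the balance condition.
Result: Balanced


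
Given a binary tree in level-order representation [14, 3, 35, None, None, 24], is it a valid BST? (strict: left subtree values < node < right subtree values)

Level-order array: [14, 3, 35, None, None, 24]
Validate using subtree bounds (lo, hi): at each node, require lo < value < hi,
then recurse left with hi=value and right with lo=value.
Preorder trace (stopping at first violation):
  at node 14 with bounds (-inf, +inf): OK
  at node 3 with bounds (-inf, 14): OK
  at node 35 with bounds (14, +inf): OK
  at node 24 with bounds (14, 35): OK
No violation found at any node.
Result: Valid BST


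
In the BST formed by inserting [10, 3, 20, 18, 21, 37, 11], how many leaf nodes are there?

Tree built from: [10, 3, 20, 18, 21, 37, 11]
Tree (level-order array): [10, 3, 20, None, None, 18, 21, 11, None, None, 37]
Rule: A leaf has 0 children.
Per-node child counts:
  node 10: 2 child(ren)
  node 3: 0 child(ren)
  node 20: 2 child(ren)
  node 18: 1 child(ren)
  node 11: 0 child(ren)
  node 21: 1 child(ren)
  node 37: 0 child(ren)
Matching nodes: [3, 11, 37]
Count of leaf nodes: 3


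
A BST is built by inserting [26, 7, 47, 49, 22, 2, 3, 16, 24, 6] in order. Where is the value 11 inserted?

Starting tree (level order): [26, 7, 47, 2, 22, None, 49, None, 3, 16, 24, None, None, None, 6]
Insertion path: 26 -> 7 -> 22 -> 16
Result: insert 11 as left child of 16
Final tree (level order): [26, 7, 47, 2, 22, None, 49, None, 3, 16, 24, None, None, None, 6, 11]


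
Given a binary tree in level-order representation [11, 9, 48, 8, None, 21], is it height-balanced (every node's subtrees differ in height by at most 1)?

Tree (level-order array): [11, 9, 48, 8, None, 21]
Definition: a tree is height-balanced if, at every node, |h(left) - h(right)| <= 1 (empty subtree has height -1).
Bottom-up per-node check:
  node 8: h_left=-1, h_right=-1, diff=0 [OK], height=0
  node 9: h_left=0, h_right=-1, diff=1 [OK], height=1
  node 21: h_left=-1, h_right=-1, diff=0 [OK], height=0
  node 48: h_left=0, h_right=-1, diff=1 [OK], height=1
  node 11: h_left=1, h_right=1, diff=0 [OK], height=2
All nodes satisfy the balance condition.
Result: Balanced


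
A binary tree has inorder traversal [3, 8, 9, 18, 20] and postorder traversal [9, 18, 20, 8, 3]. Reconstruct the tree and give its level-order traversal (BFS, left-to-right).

Inorder:   [3, 8, 9, 18, 20]
Postorder: [9, 18, 20, 8, 3]
Algorithm: postorder visits root last, so walk postorder right-to-left;
each value is the root of the current inorder slice — split it at that
value, recurse on the right subtree first, then the left.
Recursive splits:
  root=3; inorder splits into left=[], right=[8, 9, 18, 20]
  root=8; inorder splits into left=[], right=[9, 18, 20]
  root=20; inorder splits into left=[9, 18], right=[]
  root=18; inorder splits into left=[9], right=[]
  root=9; inorder splits into left=[], right=[]
Reconstructed level-order: [3, 8, 20, 18, 9]


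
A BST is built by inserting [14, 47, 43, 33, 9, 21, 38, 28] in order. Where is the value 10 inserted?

Starting tree (level order): [14, 9, 47, None, None, 43, None, 33, None, 21, 38, None, 28]
Insertion path: 14 -> 9
Result: insert 10 as right child of 9
Final tree (level order): [14, 9, 47, None, 10, 43, None, None, None, 33, None, 21, 38, None, 28]


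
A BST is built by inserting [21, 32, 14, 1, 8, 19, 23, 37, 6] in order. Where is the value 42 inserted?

Starting tree (level order): [21, 14, 32, 1, 19, 23, 37, None, 8, None, None, None, None, None, None, 6]
Insertion path: 21 -> 32 -> 37
Result: insert 42 as right child of 37
Final tree (level order): [21, 14, 32, 1, 19, 23, 37, None, 8, None, None, None, None, None, 42, 6]


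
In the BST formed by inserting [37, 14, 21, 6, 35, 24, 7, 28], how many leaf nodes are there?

Tree built from: [37, 14, 21, 6, 35, 24, 7, 28]
Tree (level-order array): [37, 14, None, 6, 21, None, 7, None, 35, None, None, 24, None, None, 28]
Rule: A leaf has 0 children.
Per-node child counts:
  node 37: 1 child(ren)
  node 14: 2 child(ren)
  node 6: 1 child(ren)
  node 7: 0 child(ren)
  node 21: 1 child(ren)
  node 35: 1 child(ren)
  node 24: 1 child(ren)
  node 28: 0 child(ren)
Matching nodes: [7, 28]
Count of leaf nodes: 2


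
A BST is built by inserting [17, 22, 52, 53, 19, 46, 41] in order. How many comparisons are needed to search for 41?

Search path for 41: 17 -> 22 -> 52 -> 46 -> 41
Found: True
Comparisons: 5


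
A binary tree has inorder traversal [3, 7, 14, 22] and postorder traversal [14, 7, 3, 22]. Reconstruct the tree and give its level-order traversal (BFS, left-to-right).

Inorder:   [3, 7, 14, 22]
Postorder: [14, 7, 3, 22]
Algorithm: postorder visits root last, so walk postorder right-to-left;
each value is the root of the current inorder slice — split it at that
value, recurse on the right subtree first, then the left.
Recursive splits:
  root=22; inorder splits into left=[3, 7, 14], right=[]
  root=3; inorder splits into left=[], right=[7, 14]
  root=7; inorder splits into left=[], right=[14]
  root=14; inorder splits into left=[], right=[]
Reconstructed level-order: [22, 3, 7, 14]


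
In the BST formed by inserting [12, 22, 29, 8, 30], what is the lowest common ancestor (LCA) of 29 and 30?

Tree insertion order: [12, 22, 29, 8, 30]
Tree (level-order array): [12, 8, 22, None, None, None, 29, None, 30]
In a BST, the LCA of p=29, q=30 is the first node v on the
root-to-leaf path with p <= v <= q (go left if both < v, right if both > v).
Walk from root:
  at 12: both 29 and 30 > 12, go right
  at 22: both 29 and 30 > 22, go right
  at 29: 29 <= 29 <= 30, this is the LCA
LCA = 29


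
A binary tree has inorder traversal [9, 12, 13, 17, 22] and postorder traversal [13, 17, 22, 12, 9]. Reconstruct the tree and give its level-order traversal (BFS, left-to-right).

Inorder:   [9, 12, 13, 17, 22]
Postorder: [13, 17, 22, 12, 9]
Algorithm: postorder visits root last, so walk postorder right-to-left;
each value is the root of the current inorder slice — split it at that
value, recurse on the right subtree first, then the left.
Recursive splits:
  root=9; inorder splits into left=[], right=[12, 13, 17, 22]
  root=12; inorder splits into left=[], right=[13, 17, 22]
  root=22; inorder splits into left=[13, 17], right=[]
  root=17; inorder splits into left=[13], right=[]
  root=13; inorder splits into left=[], right=[]
Reconstructed level-order: [9, 12, 22, 17, 13]


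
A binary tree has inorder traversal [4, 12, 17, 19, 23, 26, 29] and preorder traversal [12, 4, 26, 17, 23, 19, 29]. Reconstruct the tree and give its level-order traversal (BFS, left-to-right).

Inorder:  [4, 12, 17, 19, 23, 26, 29]
Preorder: [12, 4, 26, 17, 23, 19, 29]
Algorithm: preorder visits root first, so consume preorder in order;
for each root, split the current inorder slice at that value into
left-subtree inorder and right-subtree inorder, then recurse.
Recursive splits:
  root=12; inorder splits into left=[4], right=[17, 19, 23, 26, 29]
  root=4; inorder splits into left=[], right=[]
  root=26; inorder splits into left=[17, 19, 23], right=[29]
  root=17; inorder splits into left=[], right=[19, 23]
  root=23; inorder splits into left=[19], right=[]
  root=19; inorder splits into left=[], right=[]
  root=29; inorder splits into left=[], right=[]
Reconstructed level-order: [12, 4, 26, 17, 29, 23, 19]


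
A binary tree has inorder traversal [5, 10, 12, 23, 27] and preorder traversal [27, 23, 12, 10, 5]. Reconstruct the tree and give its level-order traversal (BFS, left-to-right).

Inorder:  [5, 10, 12, 23, 27]
Preorder: [27, 23, 12, 10, 5]
Algorithm: preorder visits root first, so consume preorder in order;
for each root, split the current inorder slice at that value into
left-subtree inorder and right-subtree inorder, then recurse.
Recursive splits:
  root=27; inorder splits into left=[5, 10, 12, 23], right=[]
  root=23; inorder splits into left=[5, 10, 12], right=[]
  root=12; inorder splits into left=[5, 10], right=[]
  root=10; inorder splits into left=[5], right=[]
  root=5; inorder splits into left=[], right=[]
Reconstructed level-order: [27, 23, 12, 10, 5]


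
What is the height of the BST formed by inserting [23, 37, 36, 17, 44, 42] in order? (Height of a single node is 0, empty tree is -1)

Insertion order: [23, 37, 36, 17, 44, 42]
Tree (level-order array): [23, 17, 37, None, None, 36, 44, None, None, 42]
Compute height bottom-up (empty subtree = -1):
  height(17) = 1 + max(-1, -1) = 0
  height(36) = 1 + max(-1, -1) = 0
  height(42) = 1 + max(-1, -1) = 0
  height(44) = 1 + max(0, -1) = 1
  height(37) = 1 + max(0, 1) = 2
  height(23) = 1 + max(0, 2) = 3
Height = 3


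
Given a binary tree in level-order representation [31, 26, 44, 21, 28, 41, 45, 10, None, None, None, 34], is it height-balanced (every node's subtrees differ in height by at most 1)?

Tree (level-order array): [31, 26, 44, 21, 28, 41, 45, 10, None, None, None, 34]
Definition: a tree is height-balanced if, at every node, |h(left) - h(right)| <= 1 (empty subtree has height -1).
Bottom-up per-node check:
  node 10: h_left=-1, h_right=-1, diff=0 [OK], height=0
  node 21: h_left=0, h_right=-1, diff=1 [OK], height=1
  node 28: h_left=-1, h_right=-1, diff=0 [OK], height=0
  node 26: h_left=1, h_right=0, diff=1 [OK], height=2
  node 34: h_left=-1, h_right=-1, diff=0 [OK], height=0
  node 41: h_left=0, h_right=-1, diff=1 [OK], height=1
  node 45: h_left=-1, h_right=-1, diff=0 [OK], height=0
  node 44: h_left=1, h_right=0, diff=1 [OK], height=2
  node 31: h_left=2, h_right=2, diff=0 [OK], height=3
All nodes satisfy the balance condition.
Result: Balanced


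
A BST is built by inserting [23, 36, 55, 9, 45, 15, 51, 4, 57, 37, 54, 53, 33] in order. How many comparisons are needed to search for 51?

Search path for 51: 23 -> 36 -> 55 -> 45 -> 51
Found: True
Comparisons: 5


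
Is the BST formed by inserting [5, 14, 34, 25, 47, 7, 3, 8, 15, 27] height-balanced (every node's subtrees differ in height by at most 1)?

Tree (level-order array): [5, 3, 14, None, None, 7, 34, None, 8, 25, 47, None, None, 15, 27]
Definition: a tree is height-balanced if, at every node, |h(left) - h(right)| <= 1 (empty subtree has height -1).
Bottom-up per-node check:
  node 3: h_left=-1, h_right=-1, diff=0 [OK], height=0
  node 8: h_left=-1, h_right=-1, diff=0 [OK], height=0
  node 7: h_left=-1, h_right=0, diff=1 [OK], height=1
  node 15: h_left=-1, h_right=-1, diff=0 [OK], height=0
  node 27: h_left=-1, h_right=-1, diff=0 [OK], height=0
  node 25: h_left=0, h_right=0, diff=0 [OK], height=1
  node 47: h_left=-1, h_right=-1, diff=0 [OK], height=0
  node 34: h_left=1, h_right=0, diff=1 [OK], height=2
  node 14: h_left=1, h_right=2, diff=1 [OK], height=3
  node 5: h_left=0, h_right=3, diff=3 [FAIL (|0-3|=3 > 1)], height=4
Node 5 violates the condition: |0 - 3| = 3 > 1.
Result: Not balanced


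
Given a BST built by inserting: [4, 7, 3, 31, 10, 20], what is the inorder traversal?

Tree insertion order: [4, 7, 3, 31, 10, 20]
Tree (level-order array): [4, 3, 7, None, None, None, 31, 10, None, None, 20]
Inorder traversal: [3, 4, 7, 10, 20, 31]
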